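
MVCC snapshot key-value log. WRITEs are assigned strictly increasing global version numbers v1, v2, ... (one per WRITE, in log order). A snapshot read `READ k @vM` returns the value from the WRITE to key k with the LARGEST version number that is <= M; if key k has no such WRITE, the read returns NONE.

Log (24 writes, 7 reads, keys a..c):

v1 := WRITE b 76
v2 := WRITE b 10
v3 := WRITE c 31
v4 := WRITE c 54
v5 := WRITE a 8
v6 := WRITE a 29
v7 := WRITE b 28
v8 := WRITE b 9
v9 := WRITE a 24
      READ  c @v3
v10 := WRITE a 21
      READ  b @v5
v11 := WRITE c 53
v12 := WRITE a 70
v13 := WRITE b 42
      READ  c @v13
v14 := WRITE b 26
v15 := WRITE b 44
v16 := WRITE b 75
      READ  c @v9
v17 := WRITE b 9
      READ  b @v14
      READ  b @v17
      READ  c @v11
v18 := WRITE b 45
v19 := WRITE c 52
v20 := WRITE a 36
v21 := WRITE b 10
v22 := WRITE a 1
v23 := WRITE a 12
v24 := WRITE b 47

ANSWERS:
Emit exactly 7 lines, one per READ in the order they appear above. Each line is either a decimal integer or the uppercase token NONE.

Answer: 31
10
53
54
26
9
53

Derivation:
v1: WRITE b=76  (b history now [(1, 76)])
v2: WRITE b=10  (b history now [(1, 76), (2, 10)])
v3: WRITE c=31  (c history now [(3, 31)])
v4: WRITE c=54  (c history now [(3, 31), (4, 54)])
v5: WRITE a=8  (a history now [(5, 8)])
v6: WRITE a=29  (a history now [(5, 8), (6, 29)])
v7: WRITE b=28  (b history now [(1, 76), (2, 10), (7, 28)])
v8: WRITE b=9  (b history now [(1, 76), (2, 10), (7, 28), (8, 9)])
v9: WRITE a=24  (a history now [(5, 8), (6, 29), (9, 24)])
READ c @v3: history=[(3, 31), (4, 54)] -> pick v3 -> 31
v10: WRITE a=21  (a history now [(5, 8), (6, 29), (9, 24), (10, 21)])
READ b @v5: history=[(1, 76), (2, 10), (7, 28), (8, 9)] -> pick v2 -> 10
v11: WRITE c=53  (c history now [(3, 31), (4, 54), (11, 53)])
v12: WRITE a=70  (a history now [(5, 8), (6, 29), (9, 24), (10, 21), (12, 70)])
v13: WRITE b=42  (b history now [(1, 76), (2, 10), (7, 28), (8, 9), (13, 42)])
READ c @v13: history=[(3, 31), (4, 54), (11, 53)] -> pick v11 -> 53
v14: WRITE b=26  (b history now [(1, 76), (2, 10), (7, 28), (8, 9), (13, 42), (14, 26)])
v15: WRITE b=44  (b history now [(1, 76), (2, 10), (7, 28), (8, 9), (13, 42), (14, 26), (15, 44)])
v16: WRITE b=75  (b history now [(1, 76), (2, 10), (7, 28), (8, 9), (13, 42), (14, 26), (15, 44), (16, 75)])
READ c @v9: history=[(3, 31), (4, 54), (11, 53)] -> pick v4 -> 54
v17: WRITE b=9  (b history now [(1, 76), (2, 10), (7, 28), (8, 9), (13, 42), (14, 26), (15, 44), (16, 75), (17, 9)])
READ b @v14: history=[(1, 76), (2, 10), (7, 28), (8, 9), (13, 42), (14, 26), (15, 44), (16, 75), (17, 9)] -> pick v14 -> 26
READ b @v17: history=[(1, 76), (2, 10), (7, 28), (8, 9), (13, 42), (14, 26), (15, 44), (16, 75), (17, 9)] -> pick v17 -> 9
READ c @v11: history=[(3, 31), (4, 54), (11, 53)] -> pick v11 -> 53
v18: WRITE b=45  (b history now [(1, 76), (2, 10), (7, 28), (8, 9), (13, 42), (14, 26), (15, 44), (16, 75), (17, 9), (18, 45)])
v19: WRITE c=52  (c history now [(3, 31), (4, 54), (11, 53), (19, 52)])
v20: WRITE a=36  (a history now [(5, 8), (6, 29), (9, 24), (10, 21), (12, 70), (20, 36)])
v21: WRITE b=10  (b history now [(1, 76), (2, 10), (7, 28), (8, 9), (13, 42), (14, 26), (15, 44), (16, 75), (17, 9), (18, 45), (21, 10)])
v22: WRITE a=1  (a history now [(5, 8), (6, 29), (9, 24), (10, 21), (12, 70), (20, 36), (22, 1)])
v23: WRITE a=12  (a history now [(5, 8), (6, 29), (9, 24), (10, 21), (12, 70), (20, 36), (22, 1), (23, 12)])
v24: WRITE b=47  (b history now [(1, 76), (2, 10), (7, 28), (8, 9), (13, 42), (14, 26), (15, 44), (16, 75), (17, 9), (18, 45), (21, 10), (24, 47)])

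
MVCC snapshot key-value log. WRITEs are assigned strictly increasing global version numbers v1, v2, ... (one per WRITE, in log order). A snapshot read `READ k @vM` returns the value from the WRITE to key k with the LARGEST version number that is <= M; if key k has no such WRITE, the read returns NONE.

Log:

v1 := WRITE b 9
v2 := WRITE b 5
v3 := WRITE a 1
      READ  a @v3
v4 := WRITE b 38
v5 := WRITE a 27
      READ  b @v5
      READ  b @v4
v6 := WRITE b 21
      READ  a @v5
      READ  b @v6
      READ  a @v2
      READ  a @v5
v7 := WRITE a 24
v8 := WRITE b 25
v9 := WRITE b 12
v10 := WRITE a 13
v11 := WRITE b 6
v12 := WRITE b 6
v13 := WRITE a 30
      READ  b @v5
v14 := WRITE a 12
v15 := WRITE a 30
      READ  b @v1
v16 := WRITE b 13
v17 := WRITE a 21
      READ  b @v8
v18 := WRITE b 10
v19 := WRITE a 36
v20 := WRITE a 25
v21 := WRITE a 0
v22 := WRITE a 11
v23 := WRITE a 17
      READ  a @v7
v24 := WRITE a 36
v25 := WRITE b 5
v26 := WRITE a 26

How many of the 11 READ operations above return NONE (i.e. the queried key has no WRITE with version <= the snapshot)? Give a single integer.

v1: WRITE b=9  (b history now [(1, 9)])
v2: WRITE b=5  (b history now [(1, 9), (2, 5)])
v3: WRITE a=1  (a history now [(3, 1)])
READ a @v3: history=[(3, 1)] -> pick v3 -> 1
v4: WRITE b=38  (b history now [(1, 9), (2, 5), (4, 38)])
v5: WRITE a=27  (a history now [(3, 1), (5, 27)])
READ b @v5: history=[(1, 9), (2, 5), (4, 38)] -> pick v4 -> 38
READ b @v4: history=[(1, 9), (2, 5), (4, 38)] -> pick v4 -> 38
v6: WRITE b=21  (b history now [(1, 9), (2, 5), (4, 38), (6, 21)])
READ a @v5: history=[(3, 1), (5, 27)] -> pick v5 -> 27
READ b @v6: history=[(1, 9), (2, 5), (4, 38), (6, 21)] -> pick v6 -> 21
READ a @v2: history=[(3, 1), (5, 27)] -> no version <= 2 -> NONE
READ a @v5: history=[(3, 1), (5, 27)] -> pick v5 -> 27
v7: WRITE a=24  (a history now [(3, 1), (5, 27), (7, 24)])
v8: WRITE b=25  (b history now [(1, 9), (2, 5), (4, 38), (6, 21), (8, 25)])
v9: WRITE b=12  (b history now [(1, 9), (2, 5), (4, 38), (6, 21), (8, 25), (9, 12)])
v10: WRITE a=13  (a history now [(3, 1), (5, 27), (7, 24), (10, 13)])
v11: WRITE b=6  (b history now [(1, 9), (2, 5), (4, 38), (6, 21), (8, 25), (9, 12), (11, 6)])
v12: WRITE b=6  (b history now [(1, 9), (2, 5), (4, 38), (6, 21), (8, 25), (9, 12), (11, 6), (12, 6)])
v13: WRITE a=30  (a history now [(3, 1), (5, 27), (7, 24), (10, 13), (13, 30)])
READ b @v5: history=[(1, 9), (2, 5), (4, 38), (6, 21), (8, 25), (9, 12), (11, 6), (12, 6)] -> pick v4 -> 38
v14: WRITE a=12  (a history now [(3, 1), (5, 27), (7, 24), (10, 13), (13, 30), (14, 12)])
v15: WRITE a=30  (a history now [(3, 1), (5, 27), (7, 24), (10, 13), (13, 30), (14, 12), (15, 30)])
READ b @v1: history=[(1, 9), (2, 5), (4, 38), (6, 21), (8, 25), (9, 12), (11, 6), (12, 6)] -> pick v1 -> 9
v16: WRITE b=13  (b history now [(1, 9), (2, 5), (4, 38), (6, 21), (8, 25), (9, 12), (11, 6), (12, 6), (16, 13)])
v17: WRITE a=21  (a history now [(3, 1), (5, 27), (7, 24), (10, 13), (13, 30), (14, 12), (15, 30), (17, 21)])
READ b @v8: history=[(1, 9), (2, 5), (4, 38), (6, 21), (8, 25), (9, 12), (11, 6), (12, 6), (16, 13)] -> pick v8 -> 25
v18: WRITE b=10  (b history now [(1, 9), (2, 5), (4, 38), (6, 21), (8, 25), (9, 12), (11, 6), (12, 6), (16, 13), (18, 10)])
v19: WRITE a=36  (a history now [(3, 1), (5, 27), (7, 24), (10, 13), (13, 30), (14, 12), (15, 30), (17, 21), (19, 36)])
v20: WRITE a=25  (a history now [(3, 1), (5, 27), (7, 24), (10, 13), (13, 30), (14, 12), (15, 30), (17, 21), (19, 36), (20, 25)])
v21: WRITE a=0  (a history now [(3, 1), (5, 27), (7, 24), (10, 13), (13, 30), (14, 12), (15, 30), (17, 21), (19, 36), (20, 25), (21, 0)])
v22: WRITE a=11  (a history now [(3, 1), (5, 27), (7, 24), (10, 13), (13, 30), (14, 12), (15, 30), (17, 21), (19, 36), (20, 25), (21, 0), (22, 11)])
v23: WRITE a=17  (a history now [(3, 1), (5, 27), (7, 24), (10, 13), (13, 30), (14, 12), (15, 30), (17, 21), (19, 36), (20, 25), (21, 0), (22, 11), (23, 17)])
READ a @v7: history=[(3, 1), (5, 27), (7, 24), (10, 13), (13, 30), (14, 12), (15, 30), (17, 21), (19, 36), (20, 25), (21, 0), (22, 11), (23, 17)] -> pick v7 -> 24
v24: WRITE a=36  (a history now [(3, 1), (5, 27), (7, 24), (10, 13), (13, 30), (14, 12), (15, 30), (17, 21), (19, 36), (20, 25), (21, 0), (22, 11), (23, 17), (24, 36)])
v25: WRITE b=5  (b history now [(1, 9), (2, 5), (4, 38), (6, 21), (8, 25), (9, 12), (11, 6), (12, 6), (16, 13), (18, 10), (25, 5)])
v26: WRITE a=26  (a history now [(3, 1), (5, 27), (7, 24), (10, 13), (13, 30), (14, 12), (15, 30), (17, 21), (19, 36), (20, 25), (21, 0), (22, 11), (23, 17), (24, 36), (26, 26)])
Read results in order: ['1', '38', '38', '27', '21', 'NONE', '27', '38', '9', '25', '24']
NONE count = 1

Answer: 1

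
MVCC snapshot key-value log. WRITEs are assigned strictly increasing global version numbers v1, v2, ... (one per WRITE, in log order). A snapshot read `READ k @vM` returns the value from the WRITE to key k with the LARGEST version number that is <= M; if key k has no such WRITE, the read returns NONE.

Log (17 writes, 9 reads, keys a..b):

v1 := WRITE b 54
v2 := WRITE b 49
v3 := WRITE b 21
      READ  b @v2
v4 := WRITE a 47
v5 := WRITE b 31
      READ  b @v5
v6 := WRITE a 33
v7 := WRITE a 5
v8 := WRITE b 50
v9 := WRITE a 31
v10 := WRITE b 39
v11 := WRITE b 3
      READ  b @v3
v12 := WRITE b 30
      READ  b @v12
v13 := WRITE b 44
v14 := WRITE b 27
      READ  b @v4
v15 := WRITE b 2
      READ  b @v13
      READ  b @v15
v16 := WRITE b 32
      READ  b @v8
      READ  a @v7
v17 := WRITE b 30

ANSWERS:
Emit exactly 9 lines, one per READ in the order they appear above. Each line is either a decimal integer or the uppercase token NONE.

Answer: 49
31
21
30
21
44
2
50
5

Derivation:
v1: WRITE b=54  (b history now [(1, 54)])
v2: WRITE b=49  (b history now [(1, 54), (2, 49)])
v3: WRITE b=21  (b history now [(1, 54), (2, 49), (3, 21)])
READ b @v2: history=[(1, 54), (2, 49), (3, 21)] -> pick v2 -> 49
v4: WRITE a=47  (a history now [(4, 47)])
v5: WRITE b=31  (b history now [(1, 54), (2, 49), (3, 21), (5, 31)])
READ b @v5: history=[(1, 54), (2, 49), (3, 21), (5, 31)] -> pick v5 -> 31
v6: WRITE a=33  (a history now [(4, 47), (6, 33)])
v7: WRITE a=5  (a history now [(4, 47), (6, 33), (7, 5)])
v8: WRITE b=50  (b history now [(1, 54), (2, 49), (3, 21), (5, 31), (8, 50)])
v9: WRITE a=31  (a history now [(4, 47), (6, 33), (7, 5), (9, 31)])
v10: WRITE b=39  (b history now [(1, 54), (2, 49), (3, 21), (5, 31), (8, 50), (10, 39)])
v11: WRITE b=3  (b history now [(1, 54), (2, 49), (3, 21), (5, 31), (8, 50), (10, 39), (11, 3)])
READ b @v3: history=[(1, 54), (2, 49), (3, 21), (5, 31), (8, 50), (10, 39), (11, 3)] -> pick v3 -> 21
v12: WRITE b=30  (b history now [(1, 54), (2, 49), (3, 21), (5, 31), (8, 50), (10, 39), (11, 3), (12, 30)])
READ b @v12: history=[(1, 54), (2, 49), (3, 21), (5, 31), (8, 50), (10, 39), (11, 3), (12, 30)] -> pick v12 -> 30
v13: WRITE b=44  (b history now [(1, 54), (2, 49), (3, 21), (5, 31), (8, 50), (10, 39), (11, 3), (12, 30), (13, 44)])
v14: WRITE b=27  (b history now [(1, 54), (2, 49), (3, 21), (5, 31), (8, 50), (10, 39), (11, 3), (12, 30), (13, 44), (14, 27)])
READ b @v4: history=[(1, 54), (2, 49), (3, 21), (5, 31), (8, 50), (10, 39), (11, 3), (12, 30), (13, 44), (14, 27)] -> pick v3 -> 21
v15: WRITE b=2  (b history now [(1, 54), (2, 49), (3, 21), (5, 31), (8, 50), (10, 39), (11, 3), (12, 30), (13, 44), (14, 27), (15, 2)])
READ b @v13: history=[(1, 54), (2, 49), (3, 21), (5, 31), (8, 50), (10, 39), (11, 3), (12, 30), (13, 44), (14, 27), (15, 2)] -> pick v13 -> 44
READ b @v15: history=[(1, 54), (2, 49), (3, 21), (5, 31), (8, 50), (10, 39), (11, 3), (12, 30), (13, 44), (14, 27), (15, 2)] -> pick v15 -> 2
v16: WRITE b=32  (b history now [(1, 54), (2, 49), (3, 21), (5, 31), (8, 50), (10, 39), (11, 3), (12, 30), (13, 44), (14, 27), (15, 2), (16, 32)])
READ b @v8: history=[(1, 54), (2, 49), (3, 21), (5, 31), (8, 50), (10, 39), (11, 3), (12, 30), (13, 44), (14, 27), (15, 2), (16, 32)] -> pick v8 -> 50
READ a @v7: history=[(4, 47), (6, 33), (7, 5), (9, 31)] -> pick v7 -> 5
v17: WRITE b=30  (b history now [(1, 54), (2, 49), (3, 21), (5, 31), (8, 50), (10, 39), (11, 3), (12, 30), (13, 44), (14, 27), (15, 2), (16, 32), (17, 30)])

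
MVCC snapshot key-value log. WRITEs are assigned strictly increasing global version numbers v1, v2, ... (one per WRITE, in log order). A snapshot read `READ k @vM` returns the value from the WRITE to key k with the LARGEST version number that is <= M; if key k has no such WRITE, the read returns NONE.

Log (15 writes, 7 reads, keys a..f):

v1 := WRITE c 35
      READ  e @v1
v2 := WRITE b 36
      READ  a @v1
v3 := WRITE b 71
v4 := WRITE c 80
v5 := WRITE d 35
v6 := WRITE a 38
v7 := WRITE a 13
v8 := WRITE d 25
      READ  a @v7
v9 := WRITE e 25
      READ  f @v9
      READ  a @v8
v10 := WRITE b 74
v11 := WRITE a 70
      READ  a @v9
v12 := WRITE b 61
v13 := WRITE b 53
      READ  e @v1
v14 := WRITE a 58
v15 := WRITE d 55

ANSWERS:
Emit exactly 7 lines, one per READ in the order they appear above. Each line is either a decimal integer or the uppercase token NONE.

Answer: NONE
NONE
13
NONE
13
13
NONE

Derivation:
v1: WRITE c=35  (c history now [(1, 35)])
READ e @v1: history=[] -> no version <= 1 -> NONE
v2: WRITE b=36  (b history now [(2, 36)])
READ a @v1: history=[] -> no version <= 1 -> NONE
v3: WRITE b=71  (b history now [(2, 36), (3, 71)])
v4: WRITE c=80  (c history now [(1, 35), (4, 80)])
v5: WRITE d=35  (d history now [(5, 35)])
v6: WRITE a=38  (a history now [(6, 38)])
v7: WRITE a=13  (a history now [(6, 38), (7, 13)])
v8: WRITE d=25  (d history now [(5, 35), (8, 25)])
READ a @v7: history=[(6, 38), (7, 13)] -> pick v7 -> 13
v9: WRITE e=25  (e history now [(9, 25)])
READ f @v9: history=[] -> no version <= 9 -> NONE
READ a @v8: history=[(6, 38), (7, 13)] -> pick v7 -> 13
v10: WRITE b=74  (b history now [(2, 36), (3, 71), (10, 74)])
v11: WRITE a=70  (a history now [(6, 38), (7, 13), (11, 70)])
READ a @v9: history=[(6, 38), (7, 13), (11, 70)] -> pick v7 -> 13
v12: WRITE b=61  (b history now [(2, 36), (3, 71), (10, 74), (12, 61)])
v13: WRITE b=53  (b history now [(2, 36), (3, 71), (10, 74), (12, 61), (13, 53)])
READ e @v1: history=[(9, 25)] -> no version <= 1 -> NONE
v14: WRITE a=58  (a history now [(6, 38), (7, 13), (11, 70), (14, 58)])
v15: WRITE d=55  (d history now [(5, 35), (8, 25), (15, 55)])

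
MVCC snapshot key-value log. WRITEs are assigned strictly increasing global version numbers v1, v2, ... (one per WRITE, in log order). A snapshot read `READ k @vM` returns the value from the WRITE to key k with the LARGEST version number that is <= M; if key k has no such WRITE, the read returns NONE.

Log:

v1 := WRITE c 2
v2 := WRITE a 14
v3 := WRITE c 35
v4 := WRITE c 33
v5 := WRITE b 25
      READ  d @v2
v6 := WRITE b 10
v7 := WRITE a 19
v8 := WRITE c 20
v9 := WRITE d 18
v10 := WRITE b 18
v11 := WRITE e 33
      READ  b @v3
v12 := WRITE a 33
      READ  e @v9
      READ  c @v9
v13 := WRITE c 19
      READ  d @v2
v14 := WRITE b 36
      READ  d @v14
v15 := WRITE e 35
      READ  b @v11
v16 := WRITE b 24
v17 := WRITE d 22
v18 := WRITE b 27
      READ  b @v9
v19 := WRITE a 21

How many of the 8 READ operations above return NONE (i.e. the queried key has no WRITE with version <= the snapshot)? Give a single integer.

v1: WRITE c=2  (c history now [(1, 2)])
v2: WRITE a=14  (a history now [(2, 14)])
v3: WRITE c=35  (c history now [(1, 2), (3, 35)])
v4: WRITE c=33  (c history now [(1, 2), (3, 35), (4, 33)])
v5: WRITE b=25  (b history now [(5, 25)])
READ d @v2: history=[] -> no version <= 2 -> NONE
v6: WRITE b=10  (b history now [(5, 25), (6, 10)])
v7: WRITE a=19  (a history now [(2, 14), (7, 19)])
v8: WRITE c=20  (c history now [(1, 2), (3, 35), (4, 33), (8, 20)])
v9: WRITE d=18  (d history now [(9, 18)])
v10: WRITE b=18  (b history now [(5, 25), (6, 10), (10, 18)])
v11: WRITE e=33  (e history now [(11, 33)])
READ b @v3: history=[(5, 25), (6, 10), (10, 18)] -> no version <= 3 -> NONE
v12: WRITE a=33  (a history now [(2, 14), (7, 19), (12, 33)])
READ e @v9: history=[(11, 33)] -> no version <= 9 -> NONE
READ c @v9: history=[(1, 2), (3, 35), (4, 33), (8, 20)] -> pick v8 -> 20
v13: WRITE c=19  (c history now [(1, 2), (3, 35), (4, 33), (8, 20), (13, 19)])
READ d @v2: history=[(9, 18)] -> no version <= 2 -> NONE
v14: WRITE b=36  (b history now [(5, 25), (6, 10), (10, 18), (14, 36)])
READ d @v14: history=[(9, 18)] -> pick v9 -> 18
v15: WRITE e=35  (e history now [(11, 33), (15, 35)])
READ b @v11: history=[(5, 25), (6, 10), (10, 18), (14, 36)] -> pick v10 -> 18
v16: WRITE b=24  (b history now [(5, 25), (6, 10), (10, 18), (14, 36), (16, 24)])
v17: WRITE d=22  (d history now [(9, 18), (17, 22)])
v18: WRITE b=27  (b history now [(5, 25), (6, 10), (10, 18), (14, 36), (16, 24), (18, 27)])
READ b @v9: history=[(5, 25), (6, 10), (10, 18), (14, 36), (16, 24), (18, 27)] -> pick v6 -> 10
v19: WRITE a=21  (a history now [(2, 14), (7, 19), (12, 33), (19, 21)])
Read results in order: ['NONE', 'NONE', 'NONE', '20', 'NONE', '18', '18', '10']
NONE count = 4

Answer: 4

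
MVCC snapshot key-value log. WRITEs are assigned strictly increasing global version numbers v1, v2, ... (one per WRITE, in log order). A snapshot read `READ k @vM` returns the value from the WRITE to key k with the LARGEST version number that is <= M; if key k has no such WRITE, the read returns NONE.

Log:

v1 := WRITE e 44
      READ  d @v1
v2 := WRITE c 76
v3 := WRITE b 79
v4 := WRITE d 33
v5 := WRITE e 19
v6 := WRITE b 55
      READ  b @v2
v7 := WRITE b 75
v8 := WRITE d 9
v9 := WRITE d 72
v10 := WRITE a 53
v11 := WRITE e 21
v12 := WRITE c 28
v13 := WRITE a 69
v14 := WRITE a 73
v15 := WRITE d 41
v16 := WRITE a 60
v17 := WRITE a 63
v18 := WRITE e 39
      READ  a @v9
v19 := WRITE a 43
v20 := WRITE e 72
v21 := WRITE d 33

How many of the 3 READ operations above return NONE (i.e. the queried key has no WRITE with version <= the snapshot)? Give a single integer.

v1: WRITE e=44  (e history now [(1, 44)])
READ d @v1: history=[] -> no version <= 1 -> NONE
v2: WRITE c=76  (c history now [(2, 76)])
v3: WRITE b=79  (b history now [(3, 79)])
v4: WRITE d=33  (d history now [(4, 33)])
v5: WRITE e=19  (e history now [(1, 44), (5, 19)])
v6: WRITE b=55  (b history now [(3, 79), (6, 55)])
READ b @v2: history=[(3, 79), (6, 55)] -> no version <= 2 -> NONE
v7: WRITE b=75  (b history now [(3, 79), (6, 55), (7, 75)])
v8: WRITE d=9  (d history now [(4, 33), (8, 9)])
v9: WRITE d=72  (d history now [(4, 33), (8, 9), (9, 72)])
v10: WRITE a=53  (a history now [(10, 53)])
v11: WRITE e=21  (e history now [(1, 44), (5, 19), (11, 21)])
v12: WRITE c=28  (c history now [(2, 76), (12, 28)])
v13: WRITE a=69  (a history now [(10, 53), (13, 69)])
v14: WRITE a=73  (a history now [(10, 53), (13, 69), (14, 73)])
v15: WRITE d=41  (d history now [(4, 33), (8, 9), (9, 72), (15, 41)])
v16: WRITE a=60  (a history now [(10, 53), (13, 69), (14, 73), (16, 60)])
v17: WRITE a=63  (a history now [(10, 53), (13, 69), (14, 73), (16, 60), (17, 63)])
v18: WRITE e=39  (e history now [(1, 44), (5, 19), (11, 21), (18, 39)])
READ a @v9: history=[(10, 53), (13, 69), (14, 73), (16, 60), (17, 63)] -> no version <= 9 -> NONE
v19: WRITE a=43  (a history now [(10, 53), (13, 69), (14, 73), (16, 60), (17, 63), (19, 43)])
v20: WRITE e=72  (e history now [(1, 44), (5, 19), (11, 21), (18, 39), (20, 72)])
v21: WRITE d=33  (d history now [(4, 33), (8, 9), (9, 72), (15, 41), (21, 33)])
Read results in order: ['NONE', 'NONE', 'NONE']
NONE count = 3

Answer: 3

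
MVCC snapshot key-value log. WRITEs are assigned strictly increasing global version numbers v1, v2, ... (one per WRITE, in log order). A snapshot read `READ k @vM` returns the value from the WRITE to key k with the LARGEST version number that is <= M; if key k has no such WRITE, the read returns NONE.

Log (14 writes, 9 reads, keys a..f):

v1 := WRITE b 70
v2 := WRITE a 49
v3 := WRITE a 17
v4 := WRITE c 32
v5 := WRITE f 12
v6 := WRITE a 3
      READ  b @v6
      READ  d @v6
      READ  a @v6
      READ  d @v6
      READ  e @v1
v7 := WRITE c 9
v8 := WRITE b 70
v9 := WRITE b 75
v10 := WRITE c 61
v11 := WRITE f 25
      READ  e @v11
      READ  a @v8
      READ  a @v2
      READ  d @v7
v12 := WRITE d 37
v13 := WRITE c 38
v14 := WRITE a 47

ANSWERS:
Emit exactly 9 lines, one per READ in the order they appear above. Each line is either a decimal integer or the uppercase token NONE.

v1: WRITE b=70  (b history now [(1, 70)])
v2: WRITE a=49  (a history now [(2, 49)])
v3: WRITE a=17  (a history now [(2, 49), (3, 17)])
v4: WRITE c=32  (c history now [(4, 32)])
v5: WRITE f=12  (f history now [(5, 12)])
v6: WRITE a=3  (a history now [(2, 49), (3, 17), (6, 3)])
READ b @v6: history=[(1, 70)] -> pick v1 -> 70
READ d @v6: history=[] -> no version <= 6 -> NONE
READ a @v6: history=[(2, 49), (3, 17), (6, 3)] -> pick v6 -> 3
READ d @v6: history=[] -> no version <= 6 -> NONE
READ e @v1: history=[] -> no version <= 1 -> NONE
v7: WRITE c=9  (c history now [(4, 32), (7, 9)])
v8: WRITE b=70  (b history now [(1, 70), (8, 70)])
v9: WRITE b=75  (b history now [(1, 70), (8, 70), (9, 75)])
v10: WRITE c=61  (c history now [(4, 32), (7, 9), (10, 61)])
v11: WRITE f=25  (f history now [(5, 12), (11, 25)])
READ e @v11: history=[] -> no version <= 11 -> NONE
READ a @v8: history=[(2, 49), (3, 17), (6, 3)] -> pick v6 -> 3
READ a @v2: history=[(2, 49), (3, 17), (6, 3)] -> pick v2 -> 49
READ d @v7: history=[] -> no version <= 7 -> NONE
v12: WRITE d=37  (d history now [(12, 37)])
v13: WRITE c=38  (c history now [(4, 32), (7, 9), (10, 61), (13, 38)])
v14: WRITE a=47  (a history now [(2, 49), (3, 17), (6, 3), (14, 47)])

Answer: 70
NONE
3
NONE
NONE
NONE
3
49
NONE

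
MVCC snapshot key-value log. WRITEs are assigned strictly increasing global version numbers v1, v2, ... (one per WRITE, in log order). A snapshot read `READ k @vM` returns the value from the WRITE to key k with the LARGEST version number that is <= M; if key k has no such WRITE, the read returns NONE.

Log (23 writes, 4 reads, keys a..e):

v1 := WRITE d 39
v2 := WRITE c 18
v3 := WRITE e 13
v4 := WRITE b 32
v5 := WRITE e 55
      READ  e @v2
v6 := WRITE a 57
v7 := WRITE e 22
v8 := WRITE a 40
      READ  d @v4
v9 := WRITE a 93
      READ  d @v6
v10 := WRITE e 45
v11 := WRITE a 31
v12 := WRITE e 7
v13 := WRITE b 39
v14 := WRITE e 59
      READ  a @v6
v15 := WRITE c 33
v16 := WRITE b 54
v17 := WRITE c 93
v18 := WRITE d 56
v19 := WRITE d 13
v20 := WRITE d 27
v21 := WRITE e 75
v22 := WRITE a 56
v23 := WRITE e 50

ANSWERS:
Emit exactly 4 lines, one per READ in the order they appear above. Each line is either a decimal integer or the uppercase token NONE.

Answer: NONE
39
39
57

Derivation:
v1: WRITE d=39  (d history now [(1, 39)])
v2: WRITE c=18  (c history now [(2, 18)])
v3: WRITE e=13  (e history now [(3, 13)])
v4: WRITE b=32  (b history now [(4, 32)])
v5: WRITE e=55  (e history now [(3, 13), (5, 55)])
READ e @v2: history=[(3, 13), (5, 55)] -> no version <= 2 -> NONE
v6: WRITE a=57  (a history now [(6, 57)])
v7: WRITE e=22  (e history now [(3, 13), (5, 55), (7, 22)])
v8: WRITE a=40  (a history now [(6, 57), (8, 40)])
READ d @v4: history=[(1, 39)] -> pick v1 -> 39
v9: WRITE a=93  (a history now [(6, 57), (8, 40), (9, 93)])
READ d @v6: history=[(1, 39)] -> pick v1 -> 39
v10: WRITE e=45  (e history now [(3, 13), (5, 55), (7, 22), (10, 45)])
v11: WRITE a=31  (a history now [(6, 57), (8, 40), (9, 93), (11, 31)])
v12: WRITE e=7  (e history now [(3, 13), (5, 55), (7, 22), (10, 45), (12, 7)])
v13: WRITE b=39  (b history now [(4, 32), (13, 39)])
v14: WRITE e=59  (e history now [(3, 13), (5, 55), (7, 22), (10, 45), (12, 7), (14, 59)])
READ a @v6: history=[(6, 57), (8, 40), (9, 93), (11, 31)] -> pick v6 -> 57
v15: WRITE c=33  (c history now [(2, 18), (15, 33)])
v16: WRITE b=54  (b history now [(4, 32), (13, 39), (16, 54)])
v17: WRITE c=93  (c history now [(2, 18), (15, 33), (17, 93)])
v18: WRITE d=56  (d history now [(1, 39), (18, 56)])
v19: WRITE d=13  (d history now [(1, 39), (18, 56), (19, 13)])
v20: WRITE d=27  (d history now [(1, 39), (18, 56), (19, 13), (20, 27)])
v21: WRITE e=75  (e history now [(3, 13), (5, 55), (7, 22), (10, 45), (12, 7), (14, 59), (21, 75)])
v22: WRITE a=56  (a history now [(6, 57), (8, 40), (9, 93), (11, 31), (22, 56)])
v23: WRITE e=50  (e history now [(3, 13), (5, 55), (7, 22), (10, 45), (12, 7), (14, 59), (21, 75), (23, 50)])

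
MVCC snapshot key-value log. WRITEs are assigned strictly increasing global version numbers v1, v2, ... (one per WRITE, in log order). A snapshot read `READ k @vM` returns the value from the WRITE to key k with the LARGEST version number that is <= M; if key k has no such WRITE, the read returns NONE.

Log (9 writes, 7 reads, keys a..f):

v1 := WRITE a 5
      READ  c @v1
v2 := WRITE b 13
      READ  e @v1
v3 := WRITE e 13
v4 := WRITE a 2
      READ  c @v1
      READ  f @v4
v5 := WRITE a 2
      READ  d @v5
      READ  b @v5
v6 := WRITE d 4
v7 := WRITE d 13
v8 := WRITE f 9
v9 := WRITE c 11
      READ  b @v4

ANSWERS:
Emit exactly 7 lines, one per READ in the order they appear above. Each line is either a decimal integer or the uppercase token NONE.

Answer: NONE
NONE
NONE
NONE
NONE
13
13

Derivation:
v1: WRITE a=5  (a history now [(1, 5)])
READ c @v1: history=[] -> no version <= 1 -> NONE
v2: WRITE b=13  (b history now [(2, 13)])
READ e @v1: history=[] -> no version <= 1 -> NONE
v3: WRITE e=13  (e history now [(3, 13)])
v4: WRITE a=2  (a history now [(1, 5), (4, 2)])
READ c @v1: history=[] -> no version <= 1 -> NONE
READ f @v4: history=[] -> no version <= 4 -> NONE
v5: WRITE a=2  (a history now [(1, 5), (4, 2), (5, 2)])
READ d @v5: history=[] -> no version <= 5 -> NONE
READ b @v5: history=[(2, 13)] -> pick v2 -> 13
v6: WRITE d=4  (d history now [(6, 4)])
v7: WRITE d=13  (d history now [(6, 4), (7, 13)])
v8: WRITE f=9  (f history now [(8, 9)])
v9: WRITE c=11  (c history now [(9, 11)])
READ b @v4: history=[(2, 13)] -> pick v2 -> 13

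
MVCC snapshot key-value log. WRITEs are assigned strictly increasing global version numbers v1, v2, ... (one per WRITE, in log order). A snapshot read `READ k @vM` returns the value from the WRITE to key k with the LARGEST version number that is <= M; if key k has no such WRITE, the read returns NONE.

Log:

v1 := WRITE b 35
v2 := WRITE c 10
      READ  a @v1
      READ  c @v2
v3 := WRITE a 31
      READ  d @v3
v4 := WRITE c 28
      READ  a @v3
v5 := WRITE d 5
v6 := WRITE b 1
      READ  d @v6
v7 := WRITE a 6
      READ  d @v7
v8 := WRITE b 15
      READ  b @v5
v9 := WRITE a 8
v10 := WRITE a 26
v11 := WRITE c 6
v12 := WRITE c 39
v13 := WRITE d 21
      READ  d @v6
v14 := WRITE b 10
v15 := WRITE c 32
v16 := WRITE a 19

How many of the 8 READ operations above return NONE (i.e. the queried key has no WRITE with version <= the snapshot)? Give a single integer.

v1: WRITE b=35  (b history now [(1, 35)])
v2: WRITE c=10  (c history now [(2, 10)])
READ a @v1: history=[] -> no version <= 1 -> NONE
READ c @v2: history=[(2, 10)] -> pick v2 -> 10
v3: WRITE a=31  (a history now [(3, 31)])
READ d @v3: history=[] -> no version <= 3 -> NONE
v4: WRITE c=28  (c history now [(2, 10), (4, 28)])
READ a @v3: history=[(3, 31)] -> pick v3 -> 31
v5: WRITE d=5  (d history now [(5, 5)])
v6: WRITE b=1  (b history now [(1, 35), (6, 1)])
READ d @v6: history=[(5, 5)] -> pick v5 -> 5
v7: WRITE a=6  (a history now [(3, 31), (7, 6)])
READ d @v7: history=[(5, 5)] -> pick v5 -> 5
v8: WRITE b=15  (b history now [(1, 35), (6, 1), (8, 15)])
READ b @v5: history=[(1, 35), (6, 1), (8, 15)] -> pick v1 -> 35
v9: WRITE a=8  (a history now [(3, 31), (7, 6), (9, 8)])
v10: WRITE a=26  (a history now [(3, 31), (7, 6), (9, 8), (10, 26)])
v11: WRITE c=6  (c history now [(2, 10), (4, 28), (11, 6)])
v12: WRITE c=39  (c history now [(2, 10), (4, 28), (11, 6), (12, 39)])
v13: WRITE d=21  (d history now [(5, 5), (13, 21)])
READ d @v6: history=[(5, 5), (13, 21)] -> pick v5 -> 5
v14: WRITE b=10  (b history now [(1, 35), (6, 1), (8, 15), (14, 10)])
v15: WRITE c=32  (c history now [(2, 10), (4, 28), (11, 6), (12, 39), (15, 32)])
v16: WRITE a=19  (a history now [(3, 31), (7, 6), (9, 8), (10, 26), (16, 19)])
Read results in order: ['NONE', '10', 'NONE', '31', '5', '5', '35', '5']
NONE count = 2

Answer: 2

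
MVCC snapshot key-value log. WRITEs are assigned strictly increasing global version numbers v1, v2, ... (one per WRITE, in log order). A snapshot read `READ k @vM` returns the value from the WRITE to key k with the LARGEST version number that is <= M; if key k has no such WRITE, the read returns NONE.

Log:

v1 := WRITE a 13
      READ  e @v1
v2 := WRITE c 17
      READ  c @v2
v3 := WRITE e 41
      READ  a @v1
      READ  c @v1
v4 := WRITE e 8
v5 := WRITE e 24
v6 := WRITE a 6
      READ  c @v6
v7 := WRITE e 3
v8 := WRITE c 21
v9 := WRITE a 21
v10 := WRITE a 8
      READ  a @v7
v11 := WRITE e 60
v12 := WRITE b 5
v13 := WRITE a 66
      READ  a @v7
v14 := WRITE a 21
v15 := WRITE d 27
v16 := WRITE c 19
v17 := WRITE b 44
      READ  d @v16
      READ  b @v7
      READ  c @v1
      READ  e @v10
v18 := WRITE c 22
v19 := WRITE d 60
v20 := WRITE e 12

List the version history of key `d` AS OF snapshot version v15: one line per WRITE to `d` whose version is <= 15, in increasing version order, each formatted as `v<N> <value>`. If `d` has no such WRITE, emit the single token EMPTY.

Answer: v15 27

Derivation:
Scan writes for key=d with version <= 15:
  v1 WRITE a 13 -> skip
  v2 WRITE c 17 -> skip
  v3 WRITE e 41 -> skip
  v4 WRITE e 8 -> skip
  v5 WRITE e 24 -> skip
  v6 WRITE a 6 -> skip
  v7 WRITE e 3 -> skip
  v8 WRITE c 21 -> skip
  v9 WRITE a 21 -> skip
  v10 WRITE a 8 -> skip
  v11 WRITE e 60 -> skip
  v12 WRITE b 5 -> skip
  v13 WRITE a 66 -> skip
  v14 WRITE a 21 -> skip
  v15 WRITE d 27 -> keep
  v16 WRITE c 19 -> skip
  v17 WRITE b 44 -> skip
  v18 WRITE c 22 -> skip
  v19 WRITE d 60 -> drop (> snap)
  v20 WRITE e 12 -> skip
Collected: [(15, 27)]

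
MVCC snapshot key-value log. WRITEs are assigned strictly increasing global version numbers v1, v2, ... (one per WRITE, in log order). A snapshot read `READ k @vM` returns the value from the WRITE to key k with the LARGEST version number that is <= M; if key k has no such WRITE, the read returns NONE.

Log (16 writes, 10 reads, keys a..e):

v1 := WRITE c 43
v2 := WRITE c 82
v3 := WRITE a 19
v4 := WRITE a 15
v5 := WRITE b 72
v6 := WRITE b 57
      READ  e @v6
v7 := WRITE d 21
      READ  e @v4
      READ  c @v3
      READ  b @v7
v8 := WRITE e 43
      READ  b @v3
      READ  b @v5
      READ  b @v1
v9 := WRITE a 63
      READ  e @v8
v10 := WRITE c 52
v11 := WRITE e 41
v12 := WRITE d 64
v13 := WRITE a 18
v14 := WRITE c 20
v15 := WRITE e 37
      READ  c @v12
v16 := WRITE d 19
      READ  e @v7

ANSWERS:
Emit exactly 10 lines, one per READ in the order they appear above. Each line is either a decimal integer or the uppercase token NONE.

Answer: NONE
NONE
82
57
NONE
72
NONE
43
52
NONE

Derivation:
v1: WRITE c=43  (c history now [(1, 43)])
v2: WRITE c=82  (c history now [(1, 43), (2, 82)])
v3: WRITE a=19  (a history now [(3, 19)])
v4: WRITE a=15  (a history now [(3, 19), (4, 15)])
v5: WRITE b=72  (b history now [(5, 72)])
v6: WRITE b=57  (b history now [(5, 72), (6, 57)])
READ e @v6: history=[] -> no version <= 6 -> NONE
v7: WRITE d=21  (d history now [(7, 21)])
READ e @v4: history=[] -> no version <= 4 -> NONE
READ c @v3: history=[(1, 43), (2, 82)] -> pick v2 -> 82
READ b @v7: history=[(5, 72), (6, 57)] -> pick v6 -> 57
v8: WRITE e=43  (e history now [(8, 43)])
READ b @v3: history=[(5, 72), (6, 57)] -> no version <= 3 -> NONE
READ b @v5: history=[(5, 72), (6, 57)] -> pick v5 -> 72
READ b @v1: history=[(5, 72), (6, 57)] -> no version <= 1 -> NONE
v9: WRITE a=63  (a history now [(3, 19), (4, 15), (9, 63)])
READ e @v8: history=[(8, 43)] -> pick v8 -> 43
v10: WRITE c=52  (c history now [(1, 43), (2, 82), (10, 52)])
v11: WRITE e=41  (e history now [(8, 43), (11, 41)])
v12: WRITE d=64  (d history now [(7, 21), (12, 64)])
v13: WRITE a=18  (a history now [(3, 19), (4, 15), (9, 63), (13, 18)])
v14: WRITE c=20  (c history now [(1, 43), (2, 82), (10, 52), (14, 20)])
v15: WRITE e=37  (e history now [(8, 43), (11, 41), (15, 37)])
READ c @v12: history=[(1, 43), (2, 82), (10, 52), (14, 20)] -> pick v10 -> 52
v16: WRITE d=19  (d history now [(7, 21), (12, 64), (16, 19)])
READ e @v7: history=[(8, 43), (11, 41), (15, 37)] -> no version <= 7 -> NONE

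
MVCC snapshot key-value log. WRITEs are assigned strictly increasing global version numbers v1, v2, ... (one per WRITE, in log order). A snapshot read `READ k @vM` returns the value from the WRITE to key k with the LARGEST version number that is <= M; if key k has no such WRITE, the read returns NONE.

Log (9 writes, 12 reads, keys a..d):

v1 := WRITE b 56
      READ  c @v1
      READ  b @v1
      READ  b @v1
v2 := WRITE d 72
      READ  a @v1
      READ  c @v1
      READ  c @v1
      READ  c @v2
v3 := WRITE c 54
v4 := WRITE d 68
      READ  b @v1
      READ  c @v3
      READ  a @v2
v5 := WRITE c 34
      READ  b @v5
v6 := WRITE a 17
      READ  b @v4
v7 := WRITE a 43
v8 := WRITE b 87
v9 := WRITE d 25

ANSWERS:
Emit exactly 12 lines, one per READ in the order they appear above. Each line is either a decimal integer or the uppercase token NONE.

v1: WRITE b=56  (b history now [(1, 56)])
READ c @v1: history=[] -> no version <= 1 -> NONE
READ b @v1: history=[(1, 56)] -> pick v1 -> 56
READ b @v1: history=[(1, 56)] -> pick v1 -> 56
v2: WRITE d=72  (d history now [(2, 72)])
READ a @v1: history=[] -> no version <= 1 -> NONE
READ c @v1: history=[] -> no version <= 1 -> NONE
READ c @v1: history=[] -> no version <= 1 -> NONE
READ c @v2: history=[] -> no version <= 2 -> NONE
v3: WRITE c=54  (c history now [(3, 54)])
v4: WRITE d=68  (d history now [(2, 72), (4, 68)])
READ b @v1: history=[(1, 56)] -> pick v1 -> 56
READ c @v3: history=[(3, 54)] -> pick v3 -> 54
READ a @v2: history=[] -> no version <= 2 -> NONE
v5: WRITE c=34  (c history now [(3, 54), (5, 34)])
READ b @v5: history=[(1, 56)] -> pick v1 -> 56
v6: WRITE a=17  (a history now [(6, 17)])
READ b @v4: history=[(1, 56)] -> pick v1 -> 56
v7: WRITE a=43  (a history now [(6, 17), (7, 43)])
v8: WRITE b=87  (b history now [(1, 56), (8, 87)])
v9: WRITE d=25  (d history now [(2, 72), (4, 68), (9, 25)])

Answer: NONE
56
56
NONE
NONE
NONE
NONE
56
54
NONE
56
56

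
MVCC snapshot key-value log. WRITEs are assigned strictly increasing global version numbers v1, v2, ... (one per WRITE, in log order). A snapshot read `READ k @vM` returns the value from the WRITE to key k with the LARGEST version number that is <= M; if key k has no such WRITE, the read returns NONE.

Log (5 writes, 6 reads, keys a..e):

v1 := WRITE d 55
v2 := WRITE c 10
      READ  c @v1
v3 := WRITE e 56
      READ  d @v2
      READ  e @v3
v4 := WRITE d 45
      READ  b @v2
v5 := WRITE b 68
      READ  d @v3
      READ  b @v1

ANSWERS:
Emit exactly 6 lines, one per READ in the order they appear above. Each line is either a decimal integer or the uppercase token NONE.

v1: WRITE d=55  (d history now [(1, 55)])
v2: WRITE c=10  (c history now [(2, 10)])
READ c @v1: history=[(2, 10)] -> no version <= 1 -> NONE
v3: WRITE e=56  (e history now [(3, 56)])
READ d @v2: history=[(1, 55)] -> pick v1 -> 55
READ e @v3: history=[(3, 56)] -> pick v3 -> 56
v4: WRITE d=45  (d history now [(1, 55), (4, 45)])
READ b @v2: history=[] -> no version <= 2 -> NONE
v5: WRITE b=68  (b history now [(5, 68)])
READ d @v3: history=[(1, 55), (4, 45)] -> pick v1 -> 55
READ b @v1: history=[(5, 68)] -> no version <= 1 -> NONE

Answer: NONE
55
56
NONE
55
NONE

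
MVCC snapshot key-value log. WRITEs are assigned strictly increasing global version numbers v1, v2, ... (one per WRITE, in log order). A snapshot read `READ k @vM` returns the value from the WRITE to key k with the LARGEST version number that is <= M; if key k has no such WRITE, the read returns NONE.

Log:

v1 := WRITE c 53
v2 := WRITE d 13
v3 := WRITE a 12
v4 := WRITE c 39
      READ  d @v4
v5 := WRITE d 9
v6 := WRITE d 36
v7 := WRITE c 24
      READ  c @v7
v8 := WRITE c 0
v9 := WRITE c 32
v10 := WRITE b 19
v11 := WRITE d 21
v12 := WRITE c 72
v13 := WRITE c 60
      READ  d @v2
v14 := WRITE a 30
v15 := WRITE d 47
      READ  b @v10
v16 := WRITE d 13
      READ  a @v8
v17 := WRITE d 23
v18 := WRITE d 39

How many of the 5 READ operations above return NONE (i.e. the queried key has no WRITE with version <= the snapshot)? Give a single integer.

Answer: 0

Derivation:
v1: WRITE c=53  (c history now [(1, 53)])
v2: WRITE d=13  (d history now [(2, 13)])
v3: WRITE a=12  (a history now [(3, 12)])
v4: WRITE c=39  (c history now [(1, 53), (4, 39)])
READ d @v4: history=[(2, 13)] -> pick v2 -> 13
v5: WRITE d=9  (d history now [(2, 13), (5, 9)])
v6: WRITE d=36  (d history now [(2, 13), (5, 9), (6, 36)])
v7: WRITE c=24  (c history now [(1, 53), (4, 39), (7, 24)])
READ c @v7: history=[(1, 53), (4, 39), (7, 24)] -> pick v7 -> 24
v8: WRITE c=0  (c history now [(1, 53), (4, 39), (7, 24), (8, 0)])
v9: WRITE c=32  (c history now [(1, 53), (4, 39), (7, 24), (8, 0), (9, 32)])
v10: WRITE b=19  (b history now [(10, 19)])
v11: WRITE d=21  (d history now [(2, 13), (5, 9), (6, 36), (11, 21)])
v12: WRITE c=72  (c history now [(1, 53), (4, 39), (7, 24), (8, 0), (9, 32), (12, 72)])
v13: WRITE c=60  (c history now [(1, 53), (4, 39), (7, 24), (8, 0), (9, 32), (12, 72), (13, 60)])
READ d @v2: history=[(2, 13), (5, 9), (6, 36), (11, 21)] -> pick v2 -> 13
v14: WRITE a=30  (a history now [(3, 12), (14, 30)])
v15: WRITE d=47  (d history now [(2, 13), (5, 9), (6, 36), (11, 21), (15, 47)])
READ b @v10: history=[(10, 19)] -> pick v10 -> 19
v16: WRITE d=13  (d history now [(2, 13), (5, 9), (6, 36), (11, 21), (15, 47), (16, 13)])
READ a @v8: history=[(3, 12), (14, 30)] -> pick v3 -> 12
v17: WRITE d=23  (d history now [(2, 13), (5, 9), (6, 36), (11, 21), (15, 47), (16, 13), (17, 23)])
v18: WRITE d=39  (d history now [(2, 13), (5, 9), (6, 36), (11, 21), (15, 47), (16, 13), (17, 23), (18, 39)])
Read results in order: ['13', '24', '13', '19', '12']
NONE count = 0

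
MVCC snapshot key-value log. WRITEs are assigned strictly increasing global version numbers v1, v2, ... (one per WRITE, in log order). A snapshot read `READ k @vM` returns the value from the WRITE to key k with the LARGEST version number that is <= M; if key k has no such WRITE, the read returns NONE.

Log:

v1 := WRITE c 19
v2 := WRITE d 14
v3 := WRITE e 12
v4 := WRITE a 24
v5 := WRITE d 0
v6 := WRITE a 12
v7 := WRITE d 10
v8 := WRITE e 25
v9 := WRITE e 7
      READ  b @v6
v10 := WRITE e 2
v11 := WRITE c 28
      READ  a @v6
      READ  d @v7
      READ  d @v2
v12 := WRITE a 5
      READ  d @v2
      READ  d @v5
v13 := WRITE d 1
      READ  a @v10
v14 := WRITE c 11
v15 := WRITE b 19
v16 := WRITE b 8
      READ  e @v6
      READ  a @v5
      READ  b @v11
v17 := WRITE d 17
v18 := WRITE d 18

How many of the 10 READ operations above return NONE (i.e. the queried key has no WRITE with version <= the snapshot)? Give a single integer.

v1: WRITE c=19  (c history now [(1, 19)])
v2: WRITE d=14  (d history now [(2, 14)])
v3: WRITE e=12  (e history now [(3, 12)])
v4: WRITE a=24  (a history now [(4, 24)])
v5: WRITE d=0  (d history now [(2, 14), (5, 0)])
v6: WRITE a=12  (a history now [(4, 24), (6, 12)])
v7: WRITE d=10  (d history now [(2, 14), (5, 0), (7, 10)])
v8: WRITE e=25  (e history now [(3, 12), (8, 25)])
v9: WRITE e=7  (e history now [(3, 12), (8, 25), (9, 7)])
READ b @v6: history=[] -> no version <= 6 -> NONE
v10: WRITE e=2  (e history now [(3, 12), (8, 25), (9, 7), (10, 2)])
v11: WRITE c=28  (c history now [(1, 19), (11, 28)])
READ a @v6: history=[(4, 24), (6, 12)] -> pick v6 -> 12
READ d @v7: history=[(2, 14), (5, 0), (7, 10)] -> pick v7 -> 10
READ d @v2: history=[(2, 14), (5, 0), (7, 10)] -> pick v2 -> 14
v12: WRITE a=5  (a history now [(4, 24), (6, 12), (12, 5)])
READ d @v2: history=[(2, 14), (5, 0), (7, 10)] -> pick v2 -> 14
READ d @v5: history=[(2, 14), (5, 0), (7, 10)] -> pick v5 -> 0
v13: WRITE d=1  (d history now [(2, 14), (5, 0), (7, 10), (13, 1)])
READ a @v10: history=[(4, 24), (6, 12), (12, 5)] -> pick v6 -> 12
v14: WRITE c=11  (c history now [(1, 19), (11, 28), (14, 11)])
v15: WRITE b=19  (b history now [(15, 19)])
v16: WRITE b=8  (b history now [(15, 19), (16, 8)])
READ e @v6: history=[(3, 12), (8, 25), (9, 7), (10, 2)] -> pick v3 -> 12
READ a @v5: history=[(4, 24), (6, 12), (12, 5)] -> pick v4 -> 24
READ b @v11: history=[(15, 19), (16, 8)] -> no version <= 11 -> NONE
v17: WRITE d=17  (d history now [(2, 14), (5, 0), (7, 10), (13, 1), (17, 17)])
v18: WRITE d=18  (d history now [(2, 14), (5, 0), (7, 10), (13, 1), (17, 17), (18, 18)])
Read results in order: ['NONE', '12', '10', '14', '14', '0', '12', '12', '24', 'NONE']
NONE count = 2

Answer: 2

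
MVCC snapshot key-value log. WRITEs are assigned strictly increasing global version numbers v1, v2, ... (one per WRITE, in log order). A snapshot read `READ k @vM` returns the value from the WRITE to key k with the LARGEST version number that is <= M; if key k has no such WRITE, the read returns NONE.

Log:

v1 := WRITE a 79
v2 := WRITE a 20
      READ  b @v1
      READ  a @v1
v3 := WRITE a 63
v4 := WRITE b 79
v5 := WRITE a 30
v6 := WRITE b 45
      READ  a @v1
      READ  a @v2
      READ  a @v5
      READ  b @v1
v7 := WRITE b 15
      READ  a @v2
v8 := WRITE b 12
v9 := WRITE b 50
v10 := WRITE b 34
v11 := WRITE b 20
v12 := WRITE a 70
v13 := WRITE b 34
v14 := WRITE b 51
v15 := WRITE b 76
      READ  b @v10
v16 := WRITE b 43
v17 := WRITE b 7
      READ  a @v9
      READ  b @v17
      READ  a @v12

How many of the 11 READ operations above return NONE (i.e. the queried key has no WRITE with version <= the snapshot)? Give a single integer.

Answer: 2

Derivation:
v1: WRITE a=79  (a history now [(1, 79)])
v2: WRITE a=20  (a history now [(1, 79), (2, 20)])
READ b @v1: history=[] -> no version <= 1 -> NONE
READ a @v1: history=[(1, 79), (2, 20)] -> pick v1 -> 79
v3: WRITE a=63  (a history now [(1, 79), (2, 20), (3, 63)])
v4: WRITE b=79  (b history now [(4, 79)])
v5: WRITE a=30  (a history now [(1, 79), (2, 20), (3, 63), (5, 30)])
v6: WRITE b=45  (b history now [(4, 79), (6, 45)])
READ a @v1: history=[(1, 79), (2, 20), (3, 63), (5, 30)] -> pick v1 -> 79
READ a @v2: history=[(1, 79), (2, 20), (3, 63), (5, 30)] -> pick v2 -> 20
READ a @v5: history=[(1, 79), (2, 20), (3, 63), (5, 30)] -> pick v5 -> 30
READ b @v1: history=[(4, 79), (6, 45)] -> no version <= 1 -> NONE
v7: WRITE b=15  (b history now [(4, 79), (6, 45), (7, 15)])
READ a @v2: history=[(1, 79), (2, 20), (3, 63), (5, 30)] -> pick v2 -> 20
v8: WRITE b=12  (b history now [(4, 79), (6, 45), (7, 15), (8, 12)])
v9: WRITE b=50  (b history now [(4, 79), (6, 45), (7, 15), (8, 12), (9, 50)])
v10: WRITE b=34  (b history now [(4, 79), (6, 45), (7, 15), (8, 12), (9, 50), (10, 34)])
v11: WRITE b=20  (b history now [(4, 79), (6, 45), (7, 15), (8, 12), (9, 50), (10, 34), (11, 20)])
v12: WRITE a=70  (a history now [(1, 79), (2, 20), (3, 63), (5, 30), (12, 70)])
v13: WRITE b=34  (b history now [(4, 79), (6, 45), (7, 15), (8, 12), (9, 50), (10, 34), (11, 20), (13, 34)])
v14: WRITE b=51  (b history now [(4, 79), (6, 45), (7, 15), (8, 12), (9, 50), (10, 34), (11, 20), (13, 34), (14, 51)])
v15: WRITE b=76  (b history now [(4, 79), (6, 45), (7, 15), (8, 12), (9, 50), (10, 34), (11, 20), (13, 34), (14, 51), (15, 76)])
READ b @v10: history=[(4, 79), (6, 45), (7, 15), (8, 12), (9, 50), (10, 34), (11, 20), (13, 34), (14, 51), (15, 76)] -> pick v10 -> 34
v16: WRITE b=43  (b history now [(4, 79), (6, 45), (7, 15), (8, 12), (9, 50), (10, 34), (11, 20), (13, 34), (14, 51), (15, 76), (16, 43)])
v17: WRITE b=7  (b history now [(4, 79), (6, 45), (7, 15), (8, 12), (9, 50), (10, 34), (11, 20), (13, 34), (14, 51), (15, 76), (16, 43), (17, 7)])
READ a @v9: history=[(1, 79), (2, 20), (3, 63), (5, 30), (12, 70)] -> pick v5 -> 30
READ b @v17: history=[(4, 79), (6, 45), (7, 15), (8, 12), (9, 50), (10, 34), (11, 20), (13, 34), (14, 51), (15, 76), (16, 43), (17, 7)] -> pick v17 -> 7
READ a @v12: history=[(1, 79), (2, 20), (3, 63), (5, 30), (12, 70)] -> pick v12 -> 70
Read results in order: ['NONE', '79', '79', '20', '30', 'NONE', '20', '34', '30', '7', '70']
NONE count = 2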